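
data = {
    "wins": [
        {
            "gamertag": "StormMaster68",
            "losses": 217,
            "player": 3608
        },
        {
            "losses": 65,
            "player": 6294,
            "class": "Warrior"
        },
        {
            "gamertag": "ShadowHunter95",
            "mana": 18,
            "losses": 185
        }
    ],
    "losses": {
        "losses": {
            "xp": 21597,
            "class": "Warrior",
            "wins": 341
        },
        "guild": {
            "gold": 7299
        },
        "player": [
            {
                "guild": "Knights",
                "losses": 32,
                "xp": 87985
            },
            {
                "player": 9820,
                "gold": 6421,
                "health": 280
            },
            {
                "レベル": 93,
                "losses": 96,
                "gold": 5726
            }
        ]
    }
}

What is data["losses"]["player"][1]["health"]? 280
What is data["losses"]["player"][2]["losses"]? 96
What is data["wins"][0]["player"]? 3608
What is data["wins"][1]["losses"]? 65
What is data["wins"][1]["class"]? "Warrior"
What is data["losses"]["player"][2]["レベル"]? 93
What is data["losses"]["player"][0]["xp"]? 87985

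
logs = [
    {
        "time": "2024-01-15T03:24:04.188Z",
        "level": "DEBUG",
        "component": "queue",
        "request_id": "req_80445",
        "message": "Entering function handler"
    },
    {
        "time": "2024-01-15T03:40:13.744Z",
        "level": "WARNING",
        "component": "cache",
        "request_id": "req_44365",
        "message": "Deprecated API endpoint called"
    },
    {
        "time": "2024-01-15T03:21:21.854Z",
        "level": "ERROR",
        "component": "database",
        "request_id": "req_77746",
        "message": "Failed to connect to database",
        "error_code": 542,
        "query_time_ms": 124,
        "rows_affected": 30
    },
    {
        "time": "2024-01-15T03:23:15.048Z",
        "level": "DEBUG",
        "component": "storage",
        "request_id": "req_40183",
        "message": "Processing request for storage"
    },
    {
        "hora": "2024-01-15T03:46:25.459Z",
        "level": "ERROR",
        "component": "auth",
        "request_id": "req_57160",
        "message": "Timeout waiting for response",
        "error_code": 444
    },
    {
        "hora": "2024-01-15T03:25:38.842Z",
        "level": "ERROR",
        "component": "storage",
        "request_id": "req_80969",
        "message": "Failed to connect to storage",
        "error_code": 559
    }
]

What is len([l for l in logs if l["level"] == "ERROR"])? 3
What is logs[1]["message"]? "Deprecated API endpoint called"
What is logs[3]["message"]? "Processing request for storage"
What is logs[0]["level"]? "DEBUG"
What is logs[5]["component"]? "storage"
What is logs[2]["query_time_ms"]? 124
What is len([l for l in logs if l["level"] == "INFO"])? 0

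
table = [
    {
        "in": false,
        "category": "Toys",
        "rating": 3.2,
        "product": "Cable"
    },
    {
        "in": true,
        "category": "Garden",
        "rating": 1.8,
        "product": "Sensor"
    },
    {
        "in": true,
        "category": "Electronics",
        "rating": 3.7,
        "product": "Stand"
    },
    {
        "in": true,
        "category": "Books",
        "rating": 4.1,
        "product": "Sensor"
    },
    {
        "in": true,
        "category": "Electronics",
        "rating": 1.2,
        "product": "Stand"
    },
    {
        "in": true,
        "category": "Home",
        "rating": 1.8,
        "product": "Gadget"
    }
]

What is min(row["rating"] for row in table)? 1.2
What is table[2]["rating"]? 3.7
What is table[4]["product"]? "Stand"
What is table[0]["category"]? "Toys"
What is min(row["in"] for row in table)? False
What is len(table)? 6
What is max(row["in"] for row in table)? True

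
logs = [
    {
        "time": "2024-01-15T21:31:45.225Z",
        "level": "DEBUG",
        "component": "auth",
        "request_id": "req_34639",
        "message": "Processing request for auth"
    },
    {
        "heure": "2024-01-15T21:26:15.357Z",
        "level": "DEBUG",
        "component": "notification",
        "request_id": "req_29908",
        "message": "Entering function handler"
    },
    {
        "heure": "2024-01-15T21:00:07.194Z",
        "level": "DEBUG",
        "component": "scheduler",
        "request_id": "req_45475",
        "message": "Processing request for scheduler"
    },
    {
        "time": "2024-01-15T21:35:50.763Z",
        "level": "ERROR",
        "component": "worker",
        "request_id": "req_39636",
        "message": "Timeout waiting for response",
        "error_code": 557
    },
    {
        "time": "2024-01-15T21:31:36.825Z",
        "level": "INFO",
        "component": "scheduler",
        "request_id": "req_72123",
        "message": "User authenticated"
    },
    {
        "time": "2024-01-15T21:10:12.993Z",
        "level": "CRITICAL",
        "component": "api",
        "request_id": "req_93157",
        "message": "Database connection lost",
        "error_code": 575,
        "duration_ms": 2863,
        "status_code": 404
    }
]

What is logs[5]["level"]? "CRITICAL"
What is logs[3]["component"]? "worker"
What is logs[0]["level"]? "DEBUG"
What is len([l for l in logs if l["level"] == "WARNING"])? 0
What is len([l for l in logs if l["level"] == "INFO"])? 1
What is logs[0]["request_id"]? "req_34639"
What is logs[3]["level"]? "ERROR"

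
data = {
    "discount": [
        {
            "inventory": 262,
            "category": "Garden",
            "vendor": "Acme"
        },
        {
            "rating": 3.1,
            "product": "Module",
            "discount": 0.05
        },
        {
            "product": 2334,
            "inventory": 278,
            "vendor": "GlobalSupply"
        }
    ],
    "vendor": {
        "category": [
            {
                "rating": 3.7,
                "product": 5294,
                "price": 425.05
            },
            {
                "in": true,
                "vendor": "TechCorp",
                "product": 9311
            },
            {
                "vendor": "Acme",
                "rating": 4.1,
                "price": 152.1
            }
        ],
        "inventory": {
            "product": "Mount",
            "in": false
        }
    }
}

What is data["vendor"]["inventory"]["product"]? "Mount"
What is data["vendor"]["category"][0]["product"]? 5294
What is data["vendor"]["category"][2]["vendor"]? "Acme"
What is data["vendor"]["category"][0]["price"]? 425.05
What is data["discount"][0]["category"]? "Garden"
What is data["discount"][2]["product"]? 2334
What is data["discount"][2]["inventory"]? 278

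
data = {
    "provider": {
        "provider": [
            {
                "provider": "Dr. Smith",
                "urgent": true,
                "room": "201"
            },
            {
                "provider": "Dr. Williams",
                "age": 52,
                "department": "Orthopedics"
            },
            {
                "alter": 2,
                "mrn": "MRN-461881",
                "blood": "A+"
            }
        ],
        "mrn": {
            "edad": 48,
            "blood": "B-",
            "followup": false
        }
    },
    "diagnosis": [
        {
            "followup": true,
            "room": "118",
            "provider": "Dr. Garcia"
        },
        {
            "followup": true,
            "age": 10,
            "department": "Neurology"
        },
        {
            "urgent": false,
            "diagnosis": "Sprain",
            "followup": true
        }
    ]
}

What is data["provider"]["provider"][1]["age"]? 52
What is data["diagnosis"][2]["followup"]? True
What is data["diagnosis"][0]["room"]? "118"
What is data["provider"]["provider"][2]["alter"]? 2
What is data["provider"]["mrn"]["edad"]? 48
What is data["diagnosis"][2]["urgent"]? False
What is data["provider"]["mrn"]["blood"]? "B-"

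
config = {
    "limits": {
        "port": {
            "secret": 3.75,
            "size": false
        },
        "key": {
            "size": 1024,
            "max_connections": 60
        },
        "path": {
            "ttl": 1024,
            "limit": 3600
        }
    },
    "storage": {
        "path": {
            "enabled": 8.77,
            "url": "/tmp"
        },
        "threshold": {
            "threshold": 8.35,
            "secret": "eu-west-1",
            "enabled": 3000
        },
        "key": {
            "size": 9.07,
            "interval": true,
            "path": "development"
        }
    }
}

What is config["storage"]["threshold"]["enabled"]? 3000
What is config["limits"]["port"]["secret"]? 3.75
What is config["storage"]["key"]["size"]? 9.07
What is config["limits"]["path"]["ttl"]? 1024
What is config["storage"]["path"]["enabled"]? 8.77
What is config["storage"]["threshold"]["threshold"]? 8.35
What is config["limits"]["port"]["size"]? False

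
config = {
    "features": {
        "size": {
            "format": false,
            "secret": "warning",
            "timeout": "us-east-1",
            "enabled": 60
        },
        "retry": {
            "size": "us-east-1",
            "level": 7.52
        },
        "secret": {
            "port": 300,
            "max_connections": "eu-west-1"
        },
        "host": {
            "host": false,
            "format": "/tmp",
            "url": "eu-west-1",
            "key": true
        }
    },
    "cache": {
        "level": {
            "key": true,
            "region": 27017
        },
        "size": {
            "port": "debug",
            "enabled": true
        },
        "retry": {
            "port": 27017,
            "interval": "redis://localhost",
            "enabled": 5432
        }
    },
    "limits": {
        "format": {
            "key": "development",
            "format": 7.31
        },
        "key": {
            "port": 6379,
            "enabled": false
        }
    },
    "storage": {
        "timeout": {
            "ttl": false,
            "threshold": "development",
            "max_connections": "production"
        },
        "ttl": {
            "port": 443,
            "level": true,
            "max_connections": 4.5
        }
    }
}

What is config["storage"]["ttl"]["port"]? 443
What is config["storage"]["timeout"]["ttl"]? False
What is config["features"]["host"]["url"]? "eu-west-1"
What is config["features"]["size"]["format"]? False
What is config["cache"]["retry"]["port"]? 27017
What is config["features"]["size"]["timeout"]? "us-east-1"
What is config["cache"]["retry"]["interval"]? "redis://localhost"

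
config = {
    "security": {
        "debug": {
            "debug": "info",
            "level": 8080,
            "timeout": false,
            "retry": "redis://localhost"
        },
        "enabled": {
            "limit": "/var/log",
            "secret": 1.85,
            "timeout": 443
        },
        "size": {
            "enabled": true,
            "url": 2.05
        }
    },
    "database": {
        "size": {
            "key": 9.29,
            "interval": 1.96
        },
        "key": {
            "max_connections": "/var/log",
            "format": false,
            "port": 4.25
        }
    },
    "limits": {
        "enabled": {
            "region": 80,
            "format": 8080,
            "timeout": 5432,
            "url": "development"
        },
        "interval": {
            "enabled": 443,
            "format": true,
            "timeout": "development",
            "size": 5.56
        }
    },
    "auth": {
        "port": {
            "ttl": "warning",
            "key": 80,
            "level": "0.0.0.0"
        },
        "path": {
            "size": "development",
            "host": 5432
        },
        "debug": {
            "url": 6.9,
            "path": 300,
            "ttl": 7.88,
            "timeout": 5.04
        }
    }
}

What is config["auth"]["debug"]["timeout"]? 5.04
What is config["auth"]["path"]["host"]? 5432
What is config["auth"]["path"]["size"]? "development"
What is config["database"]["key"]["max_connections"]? "/var/log"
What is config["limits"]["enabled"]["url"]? "development"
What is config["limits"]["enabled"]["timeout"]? 5432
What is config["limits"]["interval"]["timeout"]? "development"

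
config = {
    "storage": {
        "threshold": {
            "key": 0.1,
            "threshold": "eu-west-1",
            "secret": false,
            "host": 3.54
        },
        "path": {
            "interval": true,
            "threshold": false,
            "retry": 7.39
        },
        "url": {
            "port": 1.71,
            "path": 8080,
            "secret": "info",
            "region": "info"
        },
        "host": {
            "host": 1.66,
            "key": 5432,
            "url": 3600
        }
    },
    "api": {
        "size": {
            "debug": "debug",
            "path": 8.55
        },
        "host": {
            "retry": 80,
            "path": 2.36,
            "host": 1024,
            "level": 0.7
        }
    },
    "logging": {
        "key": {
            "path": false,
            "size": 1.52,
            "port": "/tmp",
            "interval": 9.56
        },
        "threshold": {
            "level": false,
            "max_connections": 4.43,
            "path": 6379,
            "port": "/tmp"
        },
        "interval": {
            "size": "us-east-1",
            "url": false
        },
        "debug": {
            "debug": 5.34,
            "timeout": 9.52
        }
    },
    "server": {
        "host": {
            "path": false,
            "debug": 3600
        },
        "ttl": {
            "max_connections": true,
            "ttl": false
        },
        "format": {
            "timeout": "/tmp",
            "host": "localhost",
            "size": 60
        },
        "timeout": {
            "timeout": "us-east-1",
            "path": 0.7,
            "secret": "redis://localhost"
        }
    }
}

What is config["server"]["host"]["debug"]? 3600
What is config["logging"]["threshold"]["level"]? False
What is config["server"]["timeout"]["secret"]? "redis://localhost"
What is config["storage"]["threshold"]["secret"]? False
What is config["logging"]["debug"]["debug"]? 5.34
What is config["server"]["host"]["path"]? False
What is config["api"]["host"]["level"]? 0.7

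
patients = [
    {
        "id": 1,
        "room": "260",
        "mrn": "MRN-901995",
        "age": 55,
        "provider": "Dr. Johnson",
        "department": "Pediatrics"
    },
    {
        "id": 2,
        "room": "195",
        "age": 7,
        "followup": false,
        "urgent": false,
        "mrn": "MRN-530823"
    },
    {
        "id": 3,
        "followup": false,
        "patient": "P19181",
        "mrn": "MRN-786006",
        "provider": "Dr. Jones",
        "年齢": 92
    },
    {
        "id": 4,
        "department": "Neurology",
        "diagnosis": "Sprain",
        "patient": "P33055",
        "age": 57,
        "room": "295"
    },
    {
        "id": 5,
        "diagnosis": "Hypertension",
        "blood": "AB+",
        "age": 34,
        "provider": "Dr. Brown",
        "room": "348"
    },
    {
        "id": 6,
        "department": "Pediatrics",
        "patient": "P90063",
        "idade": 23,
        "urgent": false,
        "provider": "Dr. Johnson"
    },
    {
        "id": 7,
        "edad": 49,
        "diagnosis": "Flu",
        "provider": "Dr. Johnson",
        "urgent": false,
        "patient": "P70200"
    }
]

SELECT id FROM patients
[1, 2, 3, 4, 5, 6, 7]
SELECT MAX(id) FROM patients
7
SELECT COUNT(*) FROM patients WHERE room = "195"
1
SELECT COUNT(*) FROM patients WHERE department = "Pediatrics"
2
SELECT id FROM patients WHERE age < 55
[2, 5]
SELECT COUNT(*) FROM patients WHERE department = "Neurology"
1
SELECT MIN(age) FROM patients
7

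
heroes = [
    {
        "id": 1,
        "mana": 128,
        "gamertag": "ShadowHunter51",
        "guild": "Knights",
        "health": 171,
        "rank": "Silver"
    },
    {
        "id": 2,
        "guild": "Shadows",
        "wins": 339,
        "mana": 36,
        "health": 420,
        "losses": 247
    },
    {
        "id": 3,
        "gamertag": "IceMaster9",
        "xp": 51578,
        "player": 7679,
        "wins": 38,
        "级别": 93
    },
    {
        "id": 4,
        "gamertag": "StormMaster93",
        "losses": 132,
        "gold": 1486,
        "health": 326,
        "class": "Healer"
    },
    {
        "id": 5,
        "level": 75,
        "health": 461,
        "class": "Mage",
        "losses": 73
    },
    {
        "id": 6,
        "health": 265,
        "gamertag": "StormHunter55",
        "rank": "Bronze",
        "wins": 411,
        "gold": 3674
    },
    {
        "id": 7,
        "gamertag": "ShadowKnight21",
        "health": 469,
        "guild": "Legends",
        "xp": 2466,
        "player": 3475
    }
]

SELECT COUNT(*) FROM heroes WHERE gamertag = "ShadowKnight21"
1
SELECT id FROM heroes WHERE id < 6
[1, 2, 3, 4, 5]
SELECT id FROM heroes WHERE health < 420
[1, 4, 6]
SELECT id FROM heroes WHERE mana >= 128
[1]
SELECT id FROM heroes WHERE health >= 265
[2, 4, 5, 6, 7]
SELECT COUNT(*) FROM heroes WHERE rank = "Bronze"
1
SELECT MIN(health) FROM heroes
171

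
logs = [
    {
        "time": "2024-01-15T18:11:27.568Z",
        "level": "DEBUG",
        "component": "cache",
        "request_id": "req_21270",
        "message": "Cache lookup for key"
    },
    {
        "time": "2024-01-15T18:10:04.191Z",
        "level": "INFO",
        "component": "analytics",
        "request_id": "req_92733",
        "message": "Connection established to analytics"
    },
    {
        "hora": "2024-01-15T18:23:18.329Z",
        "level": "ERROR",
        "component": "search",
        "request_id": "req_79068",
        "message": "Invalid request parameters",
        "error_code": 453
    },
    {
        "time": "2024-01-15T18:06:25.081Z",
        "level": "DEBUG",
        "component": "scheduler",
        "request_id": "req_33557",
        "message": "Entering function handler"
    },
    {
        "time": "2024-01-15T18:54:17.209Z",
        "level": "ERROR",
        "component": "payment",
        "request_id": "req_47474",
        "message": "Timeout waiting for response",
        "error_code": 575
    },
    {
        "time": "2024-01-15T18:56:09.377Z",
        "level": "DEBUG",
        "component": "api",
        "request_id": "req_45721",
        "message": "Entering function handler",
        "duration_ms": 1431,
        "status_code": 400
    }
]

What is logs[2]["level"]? "ERROR"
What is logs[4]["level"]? "ERROR"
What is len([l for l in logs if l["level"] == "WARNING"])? 0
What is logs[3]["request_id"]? "req_33557"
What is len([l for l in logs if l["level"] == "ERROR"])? 2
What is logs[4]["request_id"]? "req_47474"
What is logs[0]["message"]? "Cache lookup for key"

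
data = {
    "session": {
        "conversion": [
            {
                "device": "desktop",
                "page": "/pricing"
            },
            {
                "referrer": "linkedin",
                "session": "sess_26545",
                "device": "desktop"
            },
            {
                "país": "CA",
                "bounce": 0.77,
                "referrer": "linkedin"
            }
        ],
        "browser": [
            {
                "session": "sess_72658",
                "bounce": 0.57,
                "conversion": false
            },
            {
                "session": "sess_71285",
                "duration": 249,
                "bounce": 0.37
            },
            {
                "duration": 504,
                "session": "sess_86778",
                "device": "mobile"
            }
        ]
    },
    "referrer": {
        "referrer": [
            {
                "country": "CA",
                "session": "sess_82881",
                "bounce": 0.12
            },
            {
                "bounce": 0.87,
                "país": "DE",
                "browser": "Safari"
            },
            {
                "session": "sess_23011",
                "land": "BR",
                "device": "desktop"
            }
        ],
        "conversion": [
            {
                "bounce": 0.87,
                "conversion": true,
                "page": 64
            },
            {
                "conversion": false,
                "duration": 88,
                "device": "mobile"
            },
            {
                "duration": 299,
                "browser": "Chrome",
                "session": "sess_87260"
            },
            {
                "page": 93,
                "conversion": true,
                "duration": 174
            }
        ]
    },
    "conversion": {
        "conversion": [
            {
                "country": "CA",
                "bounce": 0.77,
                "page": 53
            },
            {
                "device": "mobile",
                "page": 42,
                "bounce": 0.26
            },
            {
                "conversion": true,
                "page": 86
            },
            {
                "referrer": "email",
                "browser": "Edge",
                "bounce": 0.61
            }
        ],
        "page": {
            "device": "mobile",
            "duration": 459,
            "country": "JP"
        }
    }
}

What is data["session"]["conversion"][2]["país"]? "CA"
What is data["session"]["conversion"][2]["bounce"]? 0.77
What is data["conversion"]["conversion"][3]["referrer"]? "email"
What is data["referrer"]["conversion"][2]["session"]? "sess_87260"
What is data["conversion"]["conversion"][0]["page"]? 53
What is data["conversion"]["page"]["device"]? "mobile"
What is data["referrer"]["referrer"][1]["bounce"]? 0.87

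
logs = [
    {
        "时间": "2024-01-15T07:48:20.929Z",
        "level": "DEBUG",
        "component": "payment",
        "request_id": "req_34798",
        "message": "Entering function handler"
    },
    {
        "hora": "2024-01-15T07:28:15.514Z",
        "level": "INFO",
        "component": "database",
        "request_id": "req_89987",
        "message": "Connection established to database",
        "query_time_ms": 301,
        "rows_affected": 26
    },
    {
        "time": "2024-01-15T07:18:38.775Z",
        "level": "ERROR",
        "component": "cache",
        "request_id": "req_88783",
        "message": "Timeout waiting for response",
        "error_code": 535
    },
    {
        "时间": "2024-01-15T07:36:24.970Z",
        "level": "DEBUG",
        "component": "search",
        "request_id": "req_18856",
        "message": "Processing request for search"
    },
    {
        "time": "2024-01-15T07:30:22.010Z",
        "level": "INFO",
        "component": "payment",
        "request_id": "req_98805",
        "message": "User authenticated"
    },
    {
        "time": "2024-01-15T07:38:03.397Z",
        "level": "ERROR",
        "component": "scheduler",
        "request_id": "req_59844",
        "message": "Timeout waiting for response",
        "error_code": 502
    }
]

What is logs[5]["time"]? "2024-01-15T07:38:03.397Z"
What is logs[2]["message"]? "Timeout waiting for response"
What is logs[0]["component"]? "payment"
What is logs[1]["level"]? "INFO"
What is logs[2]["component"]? "cache"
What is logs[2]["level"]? "ERROR"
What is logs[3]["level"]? "DEBUG"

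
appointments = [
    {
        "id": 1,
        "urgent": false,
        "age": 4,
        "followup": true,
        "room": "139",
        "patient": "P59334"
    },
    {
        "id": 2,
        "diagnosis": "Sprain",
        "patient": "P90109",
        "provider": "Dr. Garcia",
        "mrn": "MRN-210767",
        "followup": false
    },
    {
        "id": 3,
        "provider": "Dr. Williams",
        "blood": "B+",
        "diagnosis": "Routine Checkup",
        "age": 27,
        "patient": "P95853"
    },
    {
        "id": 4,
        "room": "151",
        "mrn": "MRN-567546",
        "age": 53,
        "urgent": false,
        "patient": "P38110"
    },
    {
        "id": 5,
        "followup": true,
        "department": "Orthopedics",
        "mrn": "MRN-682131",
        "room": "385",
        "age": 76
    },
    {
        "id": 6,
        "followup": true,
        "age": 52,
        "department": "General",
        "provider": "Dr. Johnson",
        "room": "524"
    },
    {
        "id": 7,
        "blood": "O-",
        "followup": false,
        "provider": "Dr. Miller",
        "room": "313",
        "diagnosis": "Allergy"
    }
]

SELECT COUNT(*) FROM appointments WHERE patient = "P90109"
1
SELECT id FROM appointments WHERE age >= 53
[4, 5]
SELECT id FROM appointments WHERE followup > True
[]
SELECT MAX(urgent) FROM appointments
False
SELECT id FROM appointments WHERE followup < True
[2, 7]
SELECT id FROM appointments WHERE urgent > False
[]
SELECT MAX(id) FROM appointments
7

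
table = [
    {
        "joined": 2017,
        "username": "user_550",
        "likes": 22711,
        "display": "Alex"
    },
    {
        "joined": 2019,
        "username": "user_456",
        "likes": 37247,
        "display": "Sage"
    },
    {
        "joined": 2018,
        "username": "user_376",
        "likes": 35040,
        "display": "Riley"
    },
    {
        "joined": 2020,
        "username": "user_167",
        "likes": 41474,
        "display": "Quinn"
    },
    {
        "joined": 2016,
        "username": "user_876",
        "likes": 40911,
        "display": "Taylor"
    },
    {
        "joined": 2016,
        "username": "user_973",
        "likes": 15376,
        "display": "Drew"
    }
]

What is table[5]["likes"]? 15376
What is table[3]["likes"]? 41474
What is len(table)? 6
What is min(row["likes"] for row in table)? 15376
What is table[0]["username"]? "user_550"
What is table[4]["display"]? "Taylor"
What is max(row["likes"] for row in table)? 41474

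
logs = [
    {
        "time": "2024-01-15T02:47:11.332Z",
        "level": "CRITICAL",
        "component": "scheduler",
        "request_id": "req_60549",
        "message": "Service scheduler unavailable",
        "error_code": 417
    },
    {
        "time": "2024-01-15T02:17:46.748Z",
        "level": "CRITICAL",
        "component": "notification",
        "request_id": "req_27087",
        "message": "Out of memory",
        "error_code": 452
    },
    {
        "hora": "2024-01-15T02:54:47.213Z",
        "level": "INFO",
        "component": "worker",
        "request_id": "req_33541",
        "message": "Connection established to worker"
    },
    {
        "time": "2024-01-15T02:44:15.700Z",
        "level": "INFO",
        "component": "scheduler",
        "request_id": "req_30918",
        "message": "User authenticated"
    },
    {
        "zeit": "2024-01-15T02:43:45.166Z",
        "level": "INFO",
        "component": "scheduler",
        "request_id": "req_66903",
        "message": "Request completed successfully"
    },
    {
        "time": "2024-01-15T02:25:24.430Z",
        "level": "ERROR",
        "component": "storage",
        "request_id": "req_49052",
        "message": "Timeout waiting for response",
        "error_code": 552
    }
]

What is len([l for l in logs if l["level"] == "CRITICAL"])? 2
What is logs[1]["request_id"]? "req_27087"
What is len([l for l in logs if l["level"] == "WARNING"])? 0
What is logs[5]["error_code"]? 552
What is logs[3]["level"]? "INFO"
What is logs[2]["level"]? "INFO"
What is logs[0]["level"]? "CRITICAL"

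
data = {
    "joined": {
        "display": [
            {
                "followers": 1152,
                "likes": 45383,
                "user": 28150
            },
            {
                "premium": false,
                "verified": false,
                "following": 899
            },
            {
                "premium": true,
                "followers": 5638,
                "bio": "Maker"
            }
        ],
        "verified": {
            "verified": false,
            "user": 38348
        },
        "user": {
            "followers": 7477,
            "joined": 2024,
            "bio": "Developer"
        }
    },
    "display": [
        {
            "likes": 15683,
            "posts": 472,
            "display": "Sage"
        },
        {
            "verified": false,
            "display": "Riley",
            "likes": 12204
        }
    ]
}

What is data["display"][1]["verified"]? False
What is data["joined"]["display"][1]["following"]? 899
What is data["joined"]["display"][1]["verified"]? False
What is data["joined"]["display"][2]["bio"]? "Maker"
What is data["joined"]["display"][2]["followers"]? 5638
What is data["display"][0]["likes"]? 15683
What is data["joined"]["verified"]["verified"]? False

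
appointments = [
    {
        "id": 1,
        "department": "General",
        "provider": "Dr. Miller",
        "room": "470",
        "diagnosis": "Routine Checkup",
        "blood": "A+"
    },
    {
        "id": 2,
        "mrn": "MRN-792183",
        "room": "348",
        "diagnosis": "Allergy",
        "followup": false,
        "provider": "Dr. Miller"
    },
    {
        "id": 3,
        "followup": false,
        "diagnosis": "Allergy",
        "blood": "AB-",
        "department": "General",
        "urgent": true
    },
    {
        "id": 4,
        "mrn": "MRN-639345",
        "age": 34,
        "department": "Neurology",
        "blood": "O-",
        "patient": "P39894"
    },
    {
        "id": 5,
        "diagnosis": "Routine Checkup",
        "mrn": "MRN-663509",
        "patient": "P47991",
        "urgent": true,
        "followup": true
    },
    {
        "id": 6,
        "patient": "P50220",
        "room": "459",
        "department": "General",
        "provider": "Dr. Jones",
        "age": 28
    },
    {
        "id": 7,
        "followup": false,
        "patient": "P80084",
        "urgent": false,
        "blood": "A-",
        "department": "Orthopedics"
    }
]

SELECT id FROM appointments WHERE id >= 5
[5, 6, 7]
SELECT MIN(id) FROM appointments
1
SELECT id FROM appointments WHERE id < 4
[1, 2, 3]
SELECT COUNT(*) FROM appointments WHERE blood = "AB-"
1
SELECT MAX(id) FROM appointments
7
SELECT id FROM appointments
[1, 2, 3, 4, 5, 6, 7]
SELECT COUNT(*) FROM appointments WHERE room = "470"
1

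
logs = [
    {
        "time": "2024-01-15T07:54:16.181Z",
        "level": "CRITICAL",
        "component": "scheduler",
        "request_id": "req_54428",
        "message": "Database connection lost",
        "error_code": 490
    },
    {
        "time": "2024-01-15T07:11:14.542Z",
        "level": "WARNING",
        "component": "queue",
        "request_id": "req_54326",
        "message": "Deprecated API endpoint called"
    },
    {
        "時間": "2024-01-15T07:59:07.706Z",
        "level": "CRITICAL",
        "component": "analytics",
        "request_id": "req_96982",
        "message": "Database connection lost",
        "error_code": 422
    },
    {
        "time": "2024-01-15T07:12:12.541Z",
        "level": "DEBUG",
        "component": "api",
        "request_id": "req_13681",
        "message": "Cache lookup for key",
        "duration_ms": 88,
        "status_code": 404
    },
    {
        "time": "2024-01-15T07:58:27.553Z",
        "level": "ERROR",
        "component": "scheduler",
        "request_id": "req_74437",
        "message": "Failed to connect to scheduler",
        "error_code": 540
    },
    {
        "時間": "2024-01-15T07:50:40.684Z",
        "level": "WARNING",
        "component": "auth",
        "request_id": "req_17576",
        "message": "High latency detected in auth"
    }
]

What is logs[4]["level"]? "ERROR"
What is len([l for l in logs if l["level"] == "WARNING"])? 2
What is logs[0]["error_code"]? 490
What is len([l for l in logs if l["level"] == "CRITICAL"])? 2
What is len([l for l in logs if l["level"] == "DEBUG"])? 1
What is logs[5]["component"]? "auth"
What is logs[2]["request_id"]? "req_96982"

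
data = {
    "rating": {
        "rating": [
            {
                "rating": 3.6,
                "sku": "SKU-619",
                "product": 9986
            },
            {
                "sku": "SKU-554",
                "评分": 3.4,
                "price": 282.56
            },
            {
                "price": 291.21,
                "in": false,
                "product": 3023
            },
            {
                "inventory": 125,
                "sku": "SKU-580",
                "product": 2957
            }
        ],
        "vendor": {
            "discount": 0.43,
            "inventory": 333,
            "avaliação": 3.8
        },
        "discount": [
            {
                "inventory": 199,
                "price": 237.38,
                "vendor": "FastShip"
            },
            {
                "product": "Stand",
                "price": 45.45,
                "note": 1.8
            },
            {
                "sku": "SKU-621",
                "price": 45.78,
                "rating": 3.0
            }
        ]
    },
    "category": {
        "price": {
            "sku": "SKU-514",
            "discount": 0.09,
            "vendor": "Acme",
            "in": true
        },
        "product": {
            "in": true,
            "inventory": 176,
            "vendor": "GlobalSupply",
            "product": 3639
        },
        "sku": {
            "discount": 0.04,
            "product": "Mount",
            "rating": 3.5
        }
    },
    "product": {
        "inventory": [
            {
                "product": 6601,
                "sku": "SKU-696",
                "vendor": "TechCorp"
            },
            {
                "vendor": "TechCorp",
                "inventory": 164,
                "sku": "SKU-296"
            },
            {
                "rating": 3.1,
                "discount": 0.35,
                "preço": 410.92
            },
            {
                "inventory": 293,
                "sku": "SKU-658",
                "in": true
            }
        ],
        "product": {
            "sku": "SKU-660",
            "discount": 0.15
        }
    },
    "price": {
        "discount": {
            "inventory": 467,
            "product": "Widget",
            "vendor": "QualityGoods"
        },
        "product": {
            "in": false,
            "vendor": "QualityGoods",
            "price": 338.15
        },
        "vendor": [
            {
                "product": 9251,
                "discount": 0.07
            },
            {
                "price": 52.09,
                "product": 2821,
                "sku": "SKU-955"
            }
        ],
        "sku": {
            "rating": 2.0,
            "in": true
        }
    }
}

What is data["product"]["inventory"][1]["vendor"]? "TechCorp"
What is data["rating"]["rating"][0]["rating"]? 3.6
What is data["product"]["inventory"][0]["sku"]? "SKU-696"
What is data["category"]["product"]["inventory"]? 176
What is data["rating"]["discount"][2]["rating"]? 3.0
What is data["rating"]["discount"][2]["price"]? 45.78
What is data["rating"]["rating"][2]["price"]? 291.21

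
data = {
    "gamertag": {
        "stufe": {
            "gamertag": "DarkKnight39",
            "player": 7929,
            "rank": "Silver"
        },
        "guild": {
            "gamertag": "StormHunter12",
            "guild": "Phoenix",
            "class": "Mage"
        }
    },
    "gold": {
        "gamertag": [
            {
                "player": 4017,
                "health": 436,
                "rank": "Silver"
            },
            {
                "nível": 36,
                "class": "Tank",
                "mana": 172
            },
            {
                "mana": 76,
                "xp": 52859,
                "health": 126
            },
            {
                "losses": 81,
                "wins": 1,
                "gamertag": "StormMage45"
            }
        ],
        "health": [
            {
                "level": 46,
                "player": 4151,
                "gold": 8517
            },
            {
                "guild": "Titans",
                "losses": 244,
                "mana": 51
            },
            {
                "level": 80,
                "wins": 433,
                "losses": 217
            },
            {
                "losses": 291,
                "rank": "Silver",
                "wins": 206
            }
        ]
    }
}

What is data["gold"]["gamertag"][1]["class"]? "Tank"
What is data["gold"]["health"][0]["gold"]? 8517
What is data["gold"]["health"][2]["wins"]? 433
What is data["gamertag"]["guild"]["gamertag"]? "StormHunter12"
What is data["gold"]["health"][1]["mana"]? 51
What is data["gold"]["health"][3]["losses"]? 291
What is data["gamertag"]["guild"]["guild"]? "Phoenix"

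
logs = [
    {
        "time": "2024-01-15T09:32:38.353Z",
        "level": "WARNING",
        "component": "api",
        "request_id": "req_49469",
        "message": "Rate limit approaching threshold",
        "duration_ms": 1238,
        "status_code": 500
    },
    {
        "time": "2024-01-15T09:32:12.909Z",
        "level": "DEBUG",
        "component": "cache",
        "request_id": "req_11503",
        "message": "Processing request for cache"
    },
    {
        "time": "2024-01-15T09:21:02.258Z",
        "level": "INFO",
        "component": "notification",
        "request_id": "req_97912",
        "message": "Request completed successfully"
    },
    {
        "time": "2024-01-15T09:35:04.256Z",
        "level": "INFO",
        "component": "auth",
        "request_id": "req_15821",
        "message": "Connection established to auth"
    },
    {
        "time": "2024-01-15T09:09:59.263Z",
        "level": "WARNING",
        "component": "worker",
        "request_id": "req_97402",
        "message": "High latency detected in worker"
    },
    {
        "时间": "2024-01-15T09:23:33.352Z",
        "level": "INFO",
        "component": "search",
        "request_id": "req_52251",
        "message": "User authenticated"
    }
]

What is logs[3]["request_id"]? "req_15821"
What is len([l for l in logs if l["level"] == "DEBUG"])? 1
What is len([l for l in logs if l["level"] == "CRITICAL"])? 0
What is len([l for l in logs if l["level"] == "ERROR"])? 0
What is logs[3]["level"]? "INFO"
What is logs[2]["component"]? "notification"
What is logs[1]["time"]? "2024-01-15T09:32:12.909Z"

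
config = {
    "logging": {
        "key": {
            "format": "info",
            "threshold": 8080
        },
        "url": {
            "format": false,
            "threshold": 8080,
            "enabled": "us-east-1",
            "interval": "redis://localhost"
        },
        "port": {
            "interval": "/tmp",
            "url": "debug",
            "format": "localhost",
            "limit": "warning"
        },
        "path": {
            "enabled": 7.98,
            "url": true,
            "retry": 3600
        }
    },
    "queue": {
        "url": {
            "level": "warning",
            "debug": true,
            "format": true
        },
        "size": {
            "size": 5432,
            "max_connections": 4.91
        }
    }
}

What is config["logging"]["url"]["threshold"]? 8080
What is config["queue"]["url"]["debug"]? True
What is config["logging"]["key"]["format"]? "info"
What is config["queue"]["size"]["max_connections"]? 4.91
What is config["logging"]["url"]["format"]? False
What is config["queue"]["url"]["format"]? True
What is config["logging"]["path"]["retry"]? 3600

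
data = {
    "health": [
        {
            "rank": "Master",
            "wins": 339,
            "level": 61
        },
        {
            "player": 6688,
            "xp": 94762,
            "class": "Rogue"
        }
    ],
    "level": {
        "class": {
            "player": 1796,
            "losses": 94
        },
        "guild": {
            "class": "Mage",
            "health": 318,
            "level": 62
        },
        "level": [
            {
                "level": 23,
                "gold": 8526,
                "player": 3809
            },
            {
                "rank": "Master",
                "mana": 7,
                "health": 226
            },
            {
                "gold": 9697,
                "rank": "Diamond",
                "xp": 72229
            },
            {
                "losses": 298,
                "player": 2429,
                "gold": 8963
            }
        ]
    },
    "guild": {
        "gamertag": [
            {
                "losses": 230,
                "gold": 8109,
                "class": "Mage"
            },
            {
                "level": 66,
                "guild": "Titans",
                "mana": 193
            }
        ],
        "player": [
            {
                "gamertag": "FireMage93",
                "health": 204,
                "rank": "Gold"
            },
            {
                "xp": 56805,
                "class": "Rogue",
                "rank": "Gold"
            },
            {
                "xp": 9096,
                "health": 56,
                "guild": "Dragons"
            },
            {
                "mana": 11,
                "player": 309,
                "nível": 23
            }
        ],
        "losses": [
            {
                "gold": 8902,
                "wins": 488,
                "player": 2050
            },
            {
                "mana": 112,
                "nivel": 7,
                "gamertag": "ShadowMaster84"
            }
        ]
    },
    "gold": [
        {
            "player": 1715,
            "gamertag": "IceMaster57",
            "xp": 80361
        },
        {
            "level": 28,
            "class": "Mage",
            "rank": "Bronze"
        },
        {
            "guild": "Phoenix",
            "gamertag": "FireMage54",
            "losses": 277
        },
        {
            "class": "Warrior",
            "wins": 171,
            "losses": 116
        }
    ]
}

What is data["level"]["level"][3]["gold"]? 8963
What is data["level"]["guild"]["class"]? "Mage"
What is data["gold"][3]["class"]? "Warrior"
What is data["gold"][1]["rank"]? "Bronze"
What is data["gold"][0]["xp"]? 80361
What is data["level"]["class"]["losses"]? 94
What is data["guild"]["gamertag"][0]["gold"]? 8109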